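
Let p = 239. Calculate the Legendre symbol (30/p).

Pull out 2: since 239 ≡ 7 (mod 8), (2/239) = +1.
Reciprocity: 15 ≡ 3 and 239 ≡ 3 (mod 4), so (15/239) = −(239/15).
Reduce top mod 15: now compute (14/15).
Pull out 2: since 15 ≡ 7 (mod 8), (2/15) = +1.
Reciprocity: 7 ≡ 3 and 15 ≡ 3 (mod 4), so (7/15) = −(15/7).
Reduce top mod 7: now compute (1/7).
Reached (1/7) = 1. Collecting the sign flips along the way, the symbol is +1.

1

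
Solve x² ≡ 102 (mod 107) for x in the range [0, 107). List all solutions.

Since 107 ≡ 3 (mod 4), a square root of 102 is 102^((107+1)/4) = 102^27 mod 107.
Repeated squaring: 102^2≡25, 102^4≡90, 102^8≡75, 102^16≡61 (mod 107).
102^27 = 102^(16+8+2+1) ≡ 40 (mod 107).
Check: 40² = 1600 ≡ 102 (mod 107). The two roots are 40 and 67.

40, 67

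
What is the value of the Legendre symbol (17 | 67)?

Reciprocity: 17 ≡ 1 and 67 ≡ 3 (mod 4), so (17/67) = +(67/17).
Reduce top mod 17: now compute (16/17).
Pull out 2^4: since 17 ≡ 1 (mod 8), (2/17) = +1, so (2/17)^4 = +1.
Reached (1/17) = 1. Collecting the sign flips along the way, the symbol is +1.

1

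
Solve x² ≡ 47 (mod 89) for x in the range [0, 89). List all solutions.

15, 74

89 ≡ 1 (mod 4), so we find a root by search.
Trying successive values, 15² = 225 ≡ 47 (mod 89). The other root is 89 − 15 = 74.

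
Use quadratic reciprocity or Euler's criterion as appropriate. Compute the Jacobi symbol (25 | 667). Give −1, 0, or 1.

Reciprocity: 25 ≡ 1 and 667 ≡ 3 (mod 4), so (25/667) = +(667/25).
Reduce top mod 25: now compute (17/25).
Reciprocity: 17 ≡ 1 and 25 ≡ 1 (mod 4), so (17/25) = +(25/17).
Reduce top mod 17: now compute (8/17).
Pull out 2^3: since 17 ≡ 1 (mod 8), (2/17) = +1, so (2/17)^3 = +1.
Reached (1/17) = 1. Collecting the sign flips along the way, the symbol is +1.

1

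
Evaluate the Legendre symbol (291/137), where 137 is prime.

1

First reduce: 291 ≡ 17 (mod 137).
Reciprocity: 17 ≡ 1 and 137 ≡ 1 (mod 4), so (17/137) = +(137/17).
Reduce top mod 17: now compute (1/17).
Reached (1/17) = 1. Collecting the sign flips along the way, the symbol is +1.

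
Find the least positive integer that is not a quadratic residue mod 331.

(2/331) = −1, so 2 is the smallest positive non-residue mod 331.

2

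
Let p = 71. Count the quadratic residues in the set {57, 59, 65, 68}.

(57/71) = +1 → QR.
(59/71) = -1 → non-residue.
(65/71) = -1 → non-residue.
(68/71) = -1 → non-residue.
Total quadratic residues among the 4: 1.

1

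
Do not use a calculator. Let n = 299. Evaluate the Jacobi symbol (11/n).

1

Reciprocity: 11 ≡ 3 and 299 ≡ 3 (mod 4), so (11/299) = −(299/11).
Reduce top mod 11: now compute (2/11).
Pull out 2: since 11 ≡ 3 (mod 8), (2/11) = -1.
Reached (1/11) = 1. Collecting the sign flips along the way, the symbol is +1.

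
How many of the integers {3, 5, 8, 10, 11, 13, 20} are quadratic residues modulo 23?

(3/23) = +1 → QR.
(5/23) = -1 → non-residue.
(8/23) = +1 → QR.
(10/23) = -1 → non-residue.
(11/23) = -1 → non-residue.
(13/23) = +1 → QR.
(20/23) = -1 → non-residue.
Total quadratic residues among the 7: 3.

3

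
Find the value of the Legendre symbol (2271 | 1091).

-1

Euler's criterion: (2271/1091) ≡ 89^545 (mod 1091).
89^2 ≡ 284 (mod 1091)
89^4 ≡ 1013 (mod 1091)
89^8 ≡ 629 (mod 1091)
89^16 ≡ 699 (mod 1091)
89^32 ≡ 924 (mod 1091)
89^64 ≡ 614 (mod 1091)
89^128 ≡ 601 (mod 1091)
89^256 ≡ 80 (mod 1091)
89^512 ≡ 945 (mod 1091)
89^545 = 89^(512+32+1) ≡ 1090 (mod 1091).
Result is 1090 ≡ −1, so (2271/1091) = −1.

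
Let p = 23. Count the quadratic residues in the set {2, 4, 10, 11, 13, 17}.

3

(2/23) = +1 → QR.
(4/23) = +1 → QR.
(10/23) = -1 → non-residue.
(11/23) = -1 → non-residue.
(13/23) = +1 → QR.
(17/23) = -1 → non-residue.
Total quadratic residues among the 6: 3.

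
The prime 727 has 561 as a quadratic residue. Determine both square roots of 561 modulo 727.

Since 727 ≡ 3 (mod 4), a square root of 561 is 561^((727+1)/4) = 561^182 mod 727.
Repeated squaring: 561^2≡657, 561^4≡538, 561^8≡98, 561^16≡153, 561^32≡145, 561^64≡669, 561^128≡456 (mod 727).
561^182 = 561^(128+32+16+4+2) ≡ 510 (mod 727).
Check: 510² = 260100 ≡ 561 (mod 727). The two roots are 217 and 510.

217, 510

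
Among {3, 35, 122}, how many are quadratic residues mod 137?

1

(3/137) = -1 → non-residue.
(35/137) = -1 → non-residue.
(122/137) = +1 → QR.
Total quadratic residues among the 3: 1.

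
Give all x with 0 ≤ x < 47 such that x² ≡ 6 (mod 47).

Since 47 ≡ 3 (mod 4), a square root of 6 is 6^((47+1)/4) = 6^12 mod 47.
Repeated squaring: 6^2≡36, 6^4≡27, 6^8≡24 (mod 47).
6^12 = 6^(8+4) ≡ 37 (mod 47).
Check: 37² = 1369 ≡ 6 (mod 47). The two roots are 10 and 37.

10, 37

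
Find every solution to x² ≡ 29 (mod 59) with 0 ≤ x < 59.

Since 59 ≡ 3 (mod 4), a square root of 29 is 29^((59+1)/4) = 29^15 mod 59.
Repeated squaring: 29^2≡15, 29^4≡48, 29^8≡3 (mod 59).
29^15 = 29^(8+4+2+1) ≡ 41 (mod 59).
Check: 41² = 1681 ≡ 29 (mod 59). The two roots are 18 and 41.

18, 41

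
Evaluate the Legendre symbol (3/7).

Euler's criterion: (3/7) ≡ 3^3 (mod 7).
3^2 ≡ 2 (mod 7)
3^3 = 3^(2+1) ≡ 6 (mod 7).
Result is 6 ≡ −1, so (3/7) = −1.

-1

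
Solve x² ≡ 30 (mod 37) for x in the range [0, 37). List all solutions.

37 ≡ 1 (mod 4), so we find a root by search.
Trying successive values, 17² = 289 ≡ 30 (mod 37). The other root is 37 − 17 = 20.

17, 20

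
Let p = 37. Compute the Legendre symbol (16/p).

1

Pull out 2^4: since 37 ≡ 5 (mod 8), (2/37) = -1, so (2/37)^4 = +1.
Reached (1/37) = 1. Collecting the sign flips along the way, the symbol is +1.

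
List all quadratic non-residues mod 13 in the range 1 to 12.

Square k = 1,…,6 (k and 13−k give the same square):
1²=1, 2²=4, 3²=9, 4²≡3, 5²≡12, 6²≡10 (mod 13).
The residues are {1, 3, 4, 9, 10, 12}; the non-residues are the remaining 6 nonzero classes.

2,5,6,7,8,11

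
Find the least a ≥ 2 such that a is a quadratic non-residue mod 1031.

(2/1031) = +1, so 2 is a residue.
(3/1031) = +1, so 3 is a residue.
(4/1031) = +1, so 4 is a residue.
(5/1031) = +1, so 5 is a residue.
(6/1031) = +1, so 6 is a residue.
(7/1031) = −1, so 7 is the smallest positive non-residue mod 1031.

7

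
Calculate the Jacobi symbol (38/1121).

0

Pull out 2: since 1121 ≡ 1 (mod 8), (2/1121) = +1.
Reciprocity: 19 ≡ 3 and 1121 ≡ 1 (mod 4), so (19/1121) = +(1121/19).
Reduce top mod 19: now compute (0/19).
Top reduces to 0: gcd > 1, so the symbol is 0.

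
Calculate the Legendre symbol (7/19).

1

Reciprocity: 7 ≡ 3 and 19 ≡ 3 (mod 4), so (7/19) = −(19/7).
Reduce top mod 7: now compute (5/7).
Reciprocity: 5 ≡ 1 and 7 ≡ 3 (mod 4), so (5/7) = +(7/5).
Reduce top mod 5: now compute (2/5).
Pull out 2: since 5 ≡ 5 (mod 8), (2/5) = -1.
Reached (1/5) = 1. Collecting the sign flips along the way, the symbol is +1.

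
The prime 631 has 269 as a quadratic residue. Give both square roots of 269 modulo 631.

30, 601

Since 631 ≡ 3 (mod 4), a square root of 269 is 269^((631+1)/4) = 269^158 mod 631.
Repeated squaring: 269^2≡427, 269^4≡601, 269^8≡269, 269^16≡427, 269^32≡601, 269^64≡269, 269^128≡427 (mod 631).
269^158 = 269^(128+16+8+4+2) ≡ 601 (mod 631).
Check: 601² = 361201 ≡ 269 (mod 631). The two roots are 30 and 601.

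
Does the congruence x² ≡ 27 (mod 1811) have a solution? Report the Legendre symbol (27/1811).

1

Reciprocity: 27 ≡ 3 and 1811 ≡ 3 (mod 4), so (27/1811) = −(1811/27).
Reduce top mod 27: now compute (2/27).
Pull out 2: since 27 ≡ 3 (mod 8), (2/27) = -1.
Reached (1/27) = 1. Collecting the sign flips along the way, the symbol is +1.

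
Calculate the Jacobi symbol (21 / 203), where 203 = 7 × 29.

Reciprocity: 21 ≡ 1 and 203 ≡ 3 (mod 4), so (21/203) = +(203/21).
Reduce top mod 21: now compute (14/21).
Pull out 2: since 21 ≡ 5 (mod 8), (2/21) = -1.
Reciprocity: 7 ≡ 3 and 21 ≡ 1 (mod 4), so (7/21) = +(21/7).
Reduce top mod 7: now compute (0/7).
Top reduces to 0: gcd > 1, so the symbol is 0.

0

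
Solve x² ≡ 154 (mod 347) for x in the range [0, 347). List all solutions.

80, 267

Since 347 ≡ 3 (mod 4), a square root of 154 is 154^((347+1)/4) = 154^87 mod 347.
Repeated squaring: 154^2≡120, 154^4≡173, 154^8≡87, 154^16≡282, 154^32≡61, 154^64≡251 (mod 347).
154^87 = 154^(64+16+4+2+1) ≡ 267 (mod 347).
Check: 267² = 71289 ≡ 154 (mod 347). The two roots are 80 and 267.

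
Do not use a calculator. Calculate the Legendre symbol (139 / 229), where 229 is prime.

Reciprocity: 139 ≡ 3 and 229 ≡ 1 (mod 4), so (139/229) = +(229/139).
Reduce top mod 139: now compute (90/139).
Pull out 2: since 139 ≡ 3 (mod 8), (2/139) = -1.
Reciprocity: 45 ≡ 1 and 139 ≡ 3 (mod 4), so (45/139) = +(139/45).
Reduce top mod 45: now compute (4/45).
Pull out 2^2: since 45 ≡ 5 (mod 8), (2/45) = -1, so (2/45)^2 = +1.
Reached (1/45) = 1. Collecting the sign flips along the way, the symbol is -1.

-1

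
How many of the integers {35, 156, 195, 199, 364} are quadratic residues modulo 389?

(35/389) = +1 → QR.
(156/389) = -1 → non-residue.
(195/389) = -1 → non-residue.
(199/389) = -1 → non-residue.
(364/389) = +1 → QR.
Total quadratic residues among the 5: 2.

2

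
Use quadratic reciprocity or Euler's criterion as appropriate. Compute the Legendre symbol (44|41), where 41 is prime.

Euler's criterion: (44/41) ≡ 3^20 (mod 41).
3^2 ≡ 9 (mod 41)
3^4 ≡ 40 (mod 41)
3^8 ≡ 1 (mod 41)
3^16 ≡ 1 (mod 41)
3^20 = 3^(16+4) ≡ 40 (mod 41).
Result is 40 ≡ −1, so (44/41) = −1.

-1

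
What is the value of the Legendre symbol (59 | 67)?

Reciprocity: 59 ≡ 3 and 67 ≡ 3 (mod 4), so (59/67) = −(67/59).
Reduce top mod 59: now compute (8/59).
Pull out 2^3: since 59 ≡ 3 (mod 8), (2/59) = -1, so (2/59)^3 = -1.
Reached (1/59) = 1. Collecting the sign flips along the way, the symbol is +1.

1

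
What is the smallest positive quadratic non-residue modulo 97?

5

(2/97) = +1, so 2 is a residue.
(3/97) = +1, so 3 is a residue.
(4/97) = +1, so 4 is a residue.
(5/97) = −1, so 5 is the smallest positive non-residue mod 97.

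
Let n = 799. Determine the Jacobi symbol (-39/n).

-1

First reduce: -39 ≡ 760 (mod 799).
Pull out 2^3: since 799 ≡ 7 (mod 8), (2/799) = +1, so (2/799)^3 = +1.
Reciprocity: 95 ≡ 3 and 799 ≡ 3 (mod 4), so (95/799) = −(799/95).
Reduce top mod 95: now compute (39/95).
Reciprocity: 39 ≡ 3 and 95 ≡ 3 (mod 4), so (39/95) = −(95/39).
Reduce top mod 39: now compute (17/39).
Reciprocity: 17 ≡ 1 and 39 ≡ 3 (mod 4), so (17/39) = +(39/17).
Reduce top mod 17: now compute (5/17).
Reciprocity: 5 ≡ 1 and 17 ≡ 1 (mod 4), so (5/17) = +(17/5).
Reduce top mod 5: now compute (2/5).
Pull out 2: since 5 ≡ 5 (mod 8), (2/5) = -1.
Reached (1/5) = 1. Collecting the sign flips along the way, the symbol is -1.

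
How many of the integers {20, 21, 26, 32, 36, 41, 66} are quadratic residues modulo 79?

(20/79) = +1 → QR.
(21/79) = +1 → QR.
(26/79) = +1 → QR.
(32/79) = +1 → QR.
(36/79) = +1 → QR.
(41/79) = -1 → non-residue.
(66/79) = -1 → non-residue.
Total quadratic residues among the 7: 5.

5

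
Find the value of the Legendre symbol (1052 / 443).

1

First reduce: 1052 ≡ 166 (mod 443).
Pull out 2: since 443 ≡ 3 (mod 8), (2/443) = -1.
Reciprocity: 83 ≡ 3 and 443 ≡ 3 (mod 4), so (83/443) = −(443/83).
Reduce top mod 83: now compute (28/83).
Pull out 2^2: since 83 ≡ 3 (mod 8), (2/83) = -1, so (2/83)^2 = +1.
Reciprocity: 7 ≡ 3 and 83 ≡ 3 (mod 4), so (7/83) = −(83/7).
Reduce top mod 7: now compute (6/7).
Pull out 2: since 7 ≡ 7 (mod 8), (2/7) = +1.
Reciprocity: 3 ≡ 3 and 7 ≡ 3 (mod 4), so (3/7) = −(7/3).
Reduce top mod 3: now compute (1/3).
Reached (1/3) = 1. Collecting the sign flips along the way, the symbol is +1.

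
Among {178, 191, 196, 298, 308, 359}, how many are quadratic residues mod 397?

(178/397) = +1 → QR.
(191/397) = +1 → QR.
(196/397) = +1 → QR.
(298/397) = +1 → QR.
(308/397) = -1 → non-residue.
(359/397) = -1 → non-residue.
Total quadratic residues among the 6: 4.

4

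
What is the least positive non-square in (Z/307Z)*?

2

(2/307) = −1, so 2 is the smallest positive non-residue mod 307.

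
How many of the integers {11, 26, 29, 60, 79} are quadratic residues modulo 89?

(11/89) = +1 → QR.
(26/89) = -1 → non-residue.
(29/89) = -1 → non-residue.
(60/89) = -1 → non-residue.
(79/89) = +1 → QR.
Total quadratic residues among the 5: 2.

2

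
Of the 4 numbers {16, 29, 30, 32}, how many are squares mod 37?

2

(16/37) = +1 → QR.
(29/37) = -1 → non-residue.
(30/37) = +1 → QR.
(32/37) = -1 → non-residue.
Total quadratic residues among the 4: 2.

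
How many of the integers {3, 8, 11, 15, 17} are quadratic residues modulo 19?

2

(3/19) = -1 → non-residue.
(8/19) = -1 → non-residue.
(11/19) = +1 → QR.
(15/19) = -1 → non-residue.
(17/19) = +1 → QR.
Total quadratic residues among the 5: 2.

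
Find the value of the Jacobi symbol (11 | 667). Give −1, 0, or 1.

Reciprocity: 11 ≡ 3 and 667 ≡ 3 (mod 4), so (11/667) = −(667/11).
Reduce top mod 11: now compute (7/11).
Reciprocity: 7 ≡ 3 and 11 ≡ 3 (mod 4), so (7/11) = −(11/7).
Reduce top mod 7: now compute (4/7).
Pull out 2^2: since 7 ≡ 7 (mod 8), (2/7) = +1, so (2/7)^2 = +1.
Reached (1/7) = 1. Collecting the sign flips along the way, the symbol is +1.

1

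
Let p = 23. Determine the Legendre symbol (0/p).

Top reduces to 0: gcd > 1, so the symbol is 0.

0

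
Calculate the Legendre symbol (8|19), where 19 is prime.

Pull out 2^3: since 19 ≡ 3 (mod 8), (2/19) = -1, so (2/19)^3 = -1.
Reached (1/19) = 1. Collecting the sign flips along the way, the symbol is -1.

-1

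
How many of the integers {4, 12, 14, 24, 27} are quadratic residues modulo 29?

(4/29) = +1 → QR.
(12/29) = -1 → non-residue.
(14/29) = -1 → non-residue.
(24/29) = +1 → QR.
(27/29) = -1 → non-residue.
Total quadratic residues among the 5: 2.

2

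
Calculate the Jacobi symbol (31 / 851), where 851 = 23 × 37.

Reciprocity: 31 ≡ 3 and 851 ≡ 3 (mod 4), so (31/851) = −(851/31).
Reduce top mod 31: now compute (14/31).
Pull out 2: since 31 ≡ 7 (mod 8), (2/31) = +1.
Reciprocity: 7 ≡ 3 and 31 ≡ 3 (mod 4), so (7/31) = −(31/7).
Reduce top mod 7: now compute (3/7).
Reciprocity: 3 ≡ 3 and 7 ≡ 3 (mod 4), so (3/7) = −(7/3).
Reduce top mod 3: now compute (1/3).
Reached (1/3) = 1. Collecting the sign flips along the way, the symbol is -1.

-1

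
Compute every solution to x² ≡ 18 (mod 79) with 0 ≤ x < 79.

27, 52

Since 79 ≡ 3 (mod 4), a square root of 18 is 18^((79+1)/4) = 18^20 mod 79.
Repeated squaring: 18^2≡8, 18^4≡64, 18^8≡67, 18^16≡65 (mod 79).
18^20 = 18^(16+4) ≡ 52 (mod 79).
Check: 52² = 2704 ≡ 18 (mod 79). The two roots are 27 and 52.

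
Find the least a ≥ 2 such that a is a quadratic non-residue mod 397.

(2/397) = −1, so 2 is the smallest positive non-residue mod 397.

2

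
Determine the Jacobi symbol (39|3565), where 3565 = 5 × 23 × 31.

1

Reciprocity: 39 ≡ 3 and 3565 ≡ 1 (mod 4), so (39/3565) = +(3565/39).
Reduce top mod 39: now compute (16/39).
Pull out 2^4: since 39 ≡ 7 (mod 8), (2/39) = +1, so (2/39)^4 = +1.
Reached (1/39) = 1. Collecting the sign flips along the way, the symbol is +1.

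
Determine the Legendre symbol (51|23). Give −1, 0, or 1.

First reduce: 51 ≡ 5 (mod 23).
Reciprocity: 5 ≡ 1 and 23 ≡ 3 (mod 4), so (5/23) = +(23/5).
Reduce top mod 5: now compute (3/5).
Reciprocity: 3 ≡ 3 and 5 ≡ 1 (mod 4), so (3/5) = +(5/3).
Reduce top mod 3: now compute (2/3).
Pull out 2: since 3 ≡ 3 (mod 8), (2/3) = -1.
Reached (1/3) = 1. Collecting the sign flips along the way, the symbol is -1.

-1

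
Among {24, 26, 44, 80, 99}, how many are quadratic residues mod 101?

(24/101) = +1 → QR.
(26/101) = -1 → non-residue.
(44/101) = -1 → non-residue.
(80/101) = +1 → QR.
(99/101) = -1 → non-residue.
Total quadratic residues among the 5: 2.

2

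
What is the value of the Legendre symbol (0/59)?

0

Top reduces to 0: gcd > 1, so the symbol is 0.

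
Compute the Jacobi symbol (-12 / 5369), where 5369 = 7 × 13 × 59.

First reduce: -12 ≡ 5357 (mod 5369).
Reciprocity: 5357 ≡ 1 and 5369 ≡ 1 (mod 4), so (5357/5369) = +(5369/5357).
Reduce top mod 5357: now compute (12/5357).
Pull out 2^2: since 5357 ≡ 5 (mod 8), (2/5357) = -1, so (2/5357)^2 = +1.
Reciprocity: 3 ≡ 3 and 5357 ≡ 1 (mod 4), so (3/5357) = +(5357/3).
Reduce top mod 3: now compute (2/3).
Pull out 2: since 3 ≡ 3 (mod 8), (2/3) = -1.
Reached (1/3) = 1. Collecting the sign flips along the way, the symbol is -1.

-1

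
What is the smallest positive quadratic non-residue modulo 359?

(2/359) = +1, so 2 is a residue.
(3/359) = +1, so 3 is a residue.
(4/359) = +1, so 4 is a residue.
(5/359) = +1, so 5 is a residue.
(6/359) = +1, so 6 is a residue.
(7/359) = −1, so 7 is the smallest positive non-residue mod 359.

7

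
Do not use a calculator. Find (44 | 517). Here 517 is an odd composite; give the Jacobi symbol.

Pull out 2^2: since 517 ≡ 5 (mod 8), (2/517) = -1, so (2/517)^2 = +1.
Reciprocity: 11 ≡ 3 and 517 ≡ 1 (mod 4), so (11/517) = +(517/11).
Reduce top mod 11: now compute (0/11).
Top reduces to 0: gcd > 1, so the symbol is 0.

0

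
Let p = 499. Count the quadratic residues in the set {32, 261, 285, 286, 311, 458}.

3

(32/499) = -1 → non-residue.
(261/499) = +1 → QR.
(285/499) = +1 → QR.
(286/499) = -1 → non-residue.
(311/499) = -1 → non-residue.
(458/499) = +1 → QR.
Total quadratic residues among the 6: 3.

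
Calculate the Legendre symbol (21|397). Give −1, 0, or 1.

Reciprocity: 21 ≡ 1 and 397 ≡ 1 (mod 4), so (21/397) = +(397/21).
Reduce top mod 21: now compute (19/21).
Reciprocity: 19 ≡ 3 and 21 ≡ 1 (mod 4), so (19/21) = +(21/19).
Reduce top mod 19: now compute (2/19).
Pull out 2: since 19 ≡ 3 (mod 8), (2/19) = -1.
Reached (1/19) = 1. Collecting the sign flips along the way, the symbol is -1.

-1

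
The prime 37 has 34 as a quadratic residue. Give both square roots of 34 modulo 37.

16, 21

37 ≡ 1 (mod 4), so we find a root by search.
Trying successive values, 16² = 256 ≡ 34 (mod 37). The other root is 37 − 16 = 21.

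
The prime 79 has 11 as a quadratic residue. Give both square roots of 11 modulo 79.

Since 79 ≡ 3 (mod 4), a square root of 11 is 11^((79+1)/4) = 11^20 mod 79.
Repeated squaring: 11^2≡42, 11^4≡26, 11^8≡44, 11^16≡40 (mod 79).
11^20 = 11^(16+4) ≡ 13 (mod 79).
Check: 13² = 169 ≡ 11 (mod 79). The two roots are 13 and 66.

13, 66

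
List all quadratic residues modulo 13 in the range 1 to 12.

1, 3, 4, 9, 10, 12

Square k = 1,…,6 (k and 13−k give the same square):
1²=1, 2²=4, 3²=9, 4²≡3, 5²≡12, 6²≡10 (mod 13).
So the quadratic residues mod 13 are {1, 3, 4, 9, 10, 12}.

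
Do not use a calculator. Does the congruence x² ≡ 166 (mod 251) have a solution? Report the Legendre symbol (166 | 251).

-1

Pull out 2: since 251 ≡ 3 (mod 8), (2/251) = -1.
Reciprocity: 83 ≡ 3 and 251 ≡ 3 (mod 4), so (83/251) = −(251/83).
Reduce top mod 83: now compute (2/83).
Pull out 2: since 83 ≡ 3 (mod 8), (2/83) = -1.
Reached (1/83) = 1. Collecting the sign flips along the way, the symbol is -1.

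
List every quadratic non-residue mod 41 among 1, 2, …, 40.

Square k = 1,…,20 (k and 41−k give the same square):
1²=1, 2²=4, 3²=9, 4²=16, 5²=25, 6²=36, 7²≡8, 8²≡23, 9²≡40, 10²≡18, 11²≡39, 12²≡21, 13²≡5, 14²≡32, 15²≡20, 16²≡10, 17²≡2, 18²≡37, 19²≡33, 20²≡31 (mod 41).
The residues are {1, 2, 4, 5, 8, 9, 10, 16, 18, 20, 21, 23, 25, 31, 32, 33, 36, 37, 39, 40}; the non-residues are the remaining 20 nonzero classes.

3 6 7 11 12 13 14 15 17 19 22 24 26 27 28 29 30 34 35 38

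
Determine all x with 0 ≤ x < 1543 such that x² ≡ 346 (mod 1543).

98, 1445

Since 1543 ≡ 3 (mod 4), a square root of 346 is 346^((1543+1)/4) = 346^386 mod 1543.
Repeated squaring: 346^2≡905, 346^4≡1235, 346^8≡741, 346^16≡1316, 346^32≡610, 346^64≡237, 346^128≡621, 346^256≡1434 (mod 1543).
346^386 = 346^(256+128+2) ≡ 98 (mod 1543).
Check: 98² = 9604 ≡ 346 (mod 1543). The two roots are 98 and 1445.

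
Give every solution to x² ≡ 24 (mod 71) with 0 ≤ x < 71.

Since 71 ≡ 3 (mod 4), a square root of 24 is 24^((71+1)/4) = 24^18 mod 71.
Repeated squaring: 24^2≡8, 24^4≡64, 24^8≡49, 24^16≡58 (mod 71).
24^18 = 24^(16+2) ≡ 38 (mod 71).
Check: 38² = 1444 ≡ 24 (mod 71). The two roots are 33 and 38.

33, 38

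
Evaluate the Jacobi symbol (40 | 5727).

Pull out 2^3: since 5727 ≡ 7 (mod 8), (2/5727) = +1, so (2/5727)^3 = +1.
Reciprocity: 5 ≡ 1 and 5727 ≡ 3 (mod 4), so (5/5727) = +(5727/5).
Reduce top mod 5: now compute (2/5).
Pull out 2: since 5 ≡ 5 (mod 8), (2/5) = -1.
Reached (1/5) = 1. Collecting the sign flips along the way, the symbol is -1.

-1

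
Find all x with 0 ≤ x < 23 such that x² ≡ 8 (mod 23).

Since 23 ≡ 3 (mod 4), a square root of 8 is 8^((23+1)/4) = 8^6 mod 23.
Repeated squaring: 8^2≡18, 8^4≡2 (mod 23).
8^6 = 8^(4+2) ≡ 13 (mod 23).
Check: 13² = 169 ≡ 8 (mod 23). The two roots are 10 and 13.

10, 13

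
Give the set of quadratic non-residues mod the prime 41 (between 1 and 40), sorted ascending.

3 6 7 11 12 13 14 15 17 19 22 24 26 27 28 29 30 34 35 38

Square k = 1,…,20 (k and 41−k give the same square):
1²=1, 2²=4, 3²=9, 4²=16, 5²=25, 6²=36, 7²≡8, 8²≡23, 9²≡40, 10²≡18, 11²≡39, 12²≡21, 13²≡5, 14²≡32, 15²≡20, 16²≡10, 17²≡2, 18²≡37, 19²≡33, 20²≡31 (mod 41).
The residues are {1, 2, 4, 5, 8, 9, 10, 16, 18, 20, 21, 23, 25, 31, 32, 33, 36, 37, 39, 40}; the non-residues are the remaining 20 nonzero classes.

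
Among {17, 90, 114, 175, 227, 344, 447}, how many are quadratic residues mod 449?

5

(17/449) = -1 → non-residue.
(90/449) = +1 → QR.
(114/449) = +1 → QR.
(175/449) = +1 → QR.
(227/449) = +1 → QR.
(344/449) = -1 → non-residue.
(447/449) = +1 → QR.
Total quadratic residues among the 7: 5.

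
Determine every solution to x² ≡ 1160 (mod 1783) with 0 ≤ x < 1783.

Since 1783 ≡ 3 (mod 4), a square root of 1160 is 1160^((1783+1)/4) = 1160^446 mod 1783.
Repeated squaring: 1160^2≡1218, 1160^4≡68, 1160^8≡1058, 1160^16≡1423, 1160^32≡1224, 1160^64≡456, 1160^128≡1108, 1160^256≡960 (mod 1783).
1160^446 = 1160^(256+128+32+16+8+4+2) ≡ 1468 (mod 1783).
Check: 1468² = 2155024 ≡ 1160 (mod 1783). The two roots are 315 and 1468.

315, 1468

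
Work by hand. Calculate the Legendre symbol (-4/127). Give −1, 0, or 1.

-1

First reduce: -4 ≡ 123 (mod 127).
Reciprocity: 123 ≡ 3 and 127 ≡ 3 (mod 4), so (123/127) = −(127/123).
Reduce top mod 123: now compute (4/123).
Pull out 2^2: since 123 ≡ 3 (mod 8), (2/123) = -1, so (2/123)^2 = +1.
Reached (1/123) = 1. Collecting the sign flips along the way, the symbol is -1.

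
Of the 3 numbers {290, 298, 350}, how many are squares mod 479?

1

(290/479) = -1 → non-residue.
(298/479) = -1 → non-residue.
(350/479) = +1 → QR.
Total quadratic residues among the 3: 1.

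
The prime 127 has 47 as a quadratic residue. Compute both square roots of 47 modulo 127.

38, 89

Since 127 ≡ 3 (mod 4), a square root of 47 is 47^((127+1)/4) = 47^32 mod 127.
Repeated squaring: 47^2≡50, 47^4≡87, 47^8≡76, 47^16≡61, 47^32≡38 (mod 127).
47^32 = 47^(32) ≡ 38 (mod 127).
Check: 38² = 1444 ≡ 47 (mod 127). The two roots are 38 and 89.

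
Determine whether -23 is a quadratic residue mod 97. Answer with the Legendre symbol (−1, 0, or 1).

Euler's criterion: (-23/97) ≡ 74^48 (mod 97).
74^2 ≡ 44 (mod 97)
74^4 ≡ 93 (mod 97)
74^8 ≡ 16 (mod 97)
74^16 ≡ 62 (mod 97)
74^32 ≡ 61 (mod 97)
74^48 = 74^(32+16) ≡ 96 (mod 97).
Result is 96 ≡ −1, so (-23/97) = −1.

-1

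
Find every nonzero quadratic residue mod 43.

Square k = 1,…,21 (k and 43−k give the same square):
1²=1, 2²=4, 3²=9, 4²=16, 5²=25, 6²=36, 7²≡6, 8²≡21, 9²≡38, 10²≡14, 11²≡35, 12²≡15, 13²≡40, 14²≡24, 15²≡10, 16²≡41, 17²≡31, 18²≡23, 19²≡17, 20²≡13, 21²≡11 (mod 43).
So the quadratic residues mod 43 are {1, 4, 6, 9, 10, 11, 13, 14, 15, 16, 17, 21, 23, 24, 25, 31, 35, 36, 38, 40, 41}.

1,4,6,9,10,11,13,14,15,16,17,21,23,24,25,31,35,36,38,40,41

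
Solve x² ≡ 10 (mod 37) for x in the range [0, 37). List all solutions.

11, 26

37 ≡ 1 (mod 4), so we find a root by search.
Trying successive values, 11² = 121 ≡ 10 (mod 37). The other root is 37 − 11 = 26.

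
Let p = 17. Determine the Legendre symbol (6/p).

-1

Euler's criterion: (6/17) ≡ 6^8 (mod 17).
6^2 ≡ 2 (mod 17)
6^4 ≡ 4 (mod 17)
6^8 ≡ 16 (mod 17)
6^8 = 6^(8) ≡ 16 (mod 17).
Result is 16 ≡ −1, so (6/17) = −1.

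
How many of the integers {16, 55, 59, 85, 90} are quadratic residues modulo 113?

2

(16/113) = +1 → QR.
(55/113) = -1 → non-residue.
(59/113) = -1 → non-residue.
(85/113) = +1 → QR.
(90/113) = -1 → non-residue.
Total quadratic residues among the 5: 2.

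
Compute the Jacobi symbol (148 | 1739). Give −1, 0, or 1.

Pull out 2^2: since 1739 ≡ 3 (mod 8), (2/1739) = -1, so (2/1739)^2 = +1.
Reciprocity: 37 ≡ 1 and 1739 ≡ 3 (mod 4), so (37/1739) = +(1739/37).
Reduce top mod 37: now compute (0/37).
Top reduces to 0: gcd > 1, so the symbol is 0.

0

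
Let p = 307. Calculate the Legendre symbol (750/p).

-1

Euler's criterion: (750/307) ≡ 136^153 (mod 307).
136^2 ≡ 76 (mod 307)
136^4 ≡ 250 (mod 307)
136^8 ≡ 179 (mod 307)
136^16 ≡ 113 (mod 307)
136^32 ≡ 182 (mod 307)
136^64 ≡ 275 (mod 307)
136^128 ≡ 103 (mod 307)
136^153 = 136^(128+16+8+1) ≡ 306 (mod 307).
Result is 306 ≡ −1, so (750/307) = −1.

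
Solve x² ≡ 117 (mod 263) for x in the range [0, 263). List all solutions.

Since 263 ≡ 3 (mod 4), a square root of 117 is 117^((263+1)/4) = 117^66 mod 263.
Repeated squaring: 117^2≡13, 117^4≡169, 117^8≡157, 117^16≡190, 117^32≡69, 117^64≡27 (mod 263).
117^66 = 117^(64+2) ≡ 88 (mod 263).
Check: 88² = 7744 ≡ 117 (mod 263). The two roots are 88 and 175.

88, 175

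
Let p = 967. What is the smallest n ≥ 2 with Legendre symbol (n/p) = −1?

3

(2/967) = +1, so 2 is a residue.
(3/967) = −1, so 3 is the smallest positive non-residue mod 967.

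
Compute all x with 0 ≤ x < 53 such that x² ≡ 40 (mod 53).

53 ≡ 1 (mod 4), so we find a root by search.
Trying successive values, 26² = 676 ≡ 40 (mod 53). The other root is 53 − 26 = 27.

26, 27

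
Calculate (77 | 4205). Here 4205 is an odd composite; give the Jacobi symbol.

Reciprocity: 77 ≡ 1 and 4205 ≡ 1 (mod 4), so (77/4205) = +(4205/77).
Reduce top mod 77: now compute (47/77).
Reciprocity: 47 ≡ 3 and 77 ≡ 1 (mod 4), so (47/77) = +(77/47).
Reduce top mod 47: now compute (30/47).
Pull out 2: since 47 ≡ 7 (mod 8), (2/47) = +1.
Reciprocity: 15 ≡ 3 and 47 ≡ 3 (mod 4), so (15/47) = −(47/15).
Reduce top mod 15: now compute (2/15).
Pull out 2: since 15 ≡ 7 (mod 8), (2/15) = +1.
Reached (1/15) = 1. Collecting the sign flips along the way, the symbol is -1.

-1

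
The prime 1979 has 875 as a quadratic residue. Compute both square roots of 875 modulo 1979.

Since 1979 ≡ 3 (mod 4), a square root of 875 is 875^((1979+1)/4) = 875^495 mod 1979.
Repeated squaring: 875^2≡1731, 875^4≡155, 875^8≡277, 875^16≡1527, 875^32≡467, 875^64≡399, 875^128≡881, 875^256≡393 (mod 1979).
875^495 = 875^(256+128+64+32+8+4+2+1) ≡ 970 (mod 1979).
Check: 970² = 940900 ≡ 875 (mod 1979). The two roots are 970 and 1009.

970, 1009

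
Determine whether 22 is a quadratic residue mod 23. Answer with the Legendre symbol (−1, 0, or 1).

-1

Pull out 2: since 23 ≡ 7 (mod 8), (2/23) = +1.
Reciprocity: 11 ≡ 3 and 23 ≡ 3 (mod 4), so (11/23) = −(23/11).
Reduce top mod 11: now compute (1/11).
Reached (1/11) = 1. Collecting the sign flips along the way, the symbol is -1.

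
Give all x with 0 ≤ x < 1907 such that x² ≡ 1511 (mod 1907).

Since 1907 ≡ 3 (mod 4), a square root of 1511 is 1511^((1907+1)/4) = 1511^477 mod 1907.
Repeated squaring: 1511^2≡442, 1511^4≡850, 1511^8≡1654, 1511^16≡1078, 1511^32≡721, 1511^64≡1137, 1511^128≡1730, 1511^256≡817 (mod 1907).
1511^477 = 1511^(256+128+64+16+8+4+1) ≡ 507 (mod 1907).
Check: 507² = 257049 ≡ 1511 (mod 1907). The two roots are 507 and 1400.

507, 1400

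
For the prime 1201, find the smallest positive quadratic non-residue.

(2/1201) = +1, so 2 is a residue.
(3/1201) = +1, so 3 is a residue.
(4/1201) = +1, so 4 is a residue.
(5/1201) = +1, so 5 is a residue.
(6/1201) = +1, so 6 is a residue.
(7/1201) = +1, so 7 is a residue.
(8/1201) = +1, so 8 is a residue.
(9/1201) = +1, so 9 is a residue.
(10/1201) = +1, so 10 is a residue.
(11/1201) = −1, so 11 is the smallest positive non-residue mod 1201.

11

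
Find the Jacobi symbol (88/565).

-1

Pull out 2^3: since 565 ≡ 5 (mod 8), (2/565) = -1, so (2/565)^3 = -1.
Reciprocity: 11 ≡ 3 and 565 ≡ 1 (mod 4), so (11/565) = +(565/11).
Reduce top mod 11: now compute (4/11).
Pull out 2^2: since 11 ≡ 3 (mod 8), (2/11) = -1, so (2/11)^2 = +1.
Reached (1/11) = 1. Collecting the sign flips along the way, the symbol is -1.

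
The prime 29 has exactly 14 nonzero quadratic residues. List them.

1 4 5 6 7 9 13 16 20 22 23 24 25 28

Square k = 1,…,14 (k and 29−k give the same square):
1²=1, 2²=4, 3²=9, 4²=16, 5²=25, 6²≡7, 7²≡20, 8²≡6, 9²≡23, 10²≡13, 11²≡5, 12²≡28, 13²≡24, 14²≡22 (mod 29).
So the quadratic residues mod 29 are {1, 4, 5, 6, 7, 9, 13, 16, 20, 22, 23, 24, 25, 28}.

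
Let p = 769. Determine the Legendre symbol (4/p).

Euler's criterion: (4/769) ≡ 4^384 (mod 769).
4^2 ≡ 16 (mod 769)
4^4 ≡ 256 (mod 769)
4^8 ≡ 171 (mod 769)
4^16 ≡ 19 (mod 769)
4^32 ≡ 361 (mod 769)
4^64 ≡ 360 (mod 769)
4^128 ≡ 408 (mod 769)
4^256 ≡ 360 (mod 769)
4^384 = 4^(256+128) ≡ 1 (mod 769).
Result is 1, so (4/769) = 1.

1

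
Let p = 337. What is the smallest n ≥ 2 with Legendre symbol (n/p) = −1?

5

(2/337) = +1, so 2 is a residue.
(3/337) = +1, so 3 is a residue.
(4/337) = +1, so 4 is a residue.
(5/337) = −1, so 5 is the smallest positive non-residue mod 337.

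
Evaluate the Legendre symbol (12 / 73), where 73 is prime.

Euler's criterion: (12/73) ≡ 12^36 (mod 73).
12^2 ≡ 71 (mod 73)
12^4 ≡ 4 (mod 73)
12^8 ≡ 16 (mod 73)
12^16 ≡ 37 (mod 73)
12^32 ≡ 55 (mod 73)
12^36 = 12^(32+4) ≡ 1 (mod 73).
Result is 1, so (12/73) = 1.

1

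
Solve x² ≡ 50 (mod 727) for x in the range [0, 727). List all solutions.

Since 727 ≡ 3 (mod 4), a square root of 50 is 50^((727+1)/4) = 50^182 mod 727.
Repeated squaring: 50^2≡319, 50^4≡708, 50^8≡361, 50^16≡188, 50^32≡448, 50^64≡52, 50^128≡523 (mod 727).
50^182 = 50^(128+32+16+4+2) ≡ 135 (mod 727).
Check: 135² = 18225 ≡ 50 (mod 727). The two roots are 135 and 592.

135, 592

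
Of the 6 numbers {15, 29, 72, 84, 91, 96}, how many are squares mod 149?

2

(15/149) = -1 → non-residue.
(29/149) = +1 → QR.
(72/149) = -1 → non-residue.
(84/149) = -1 → non-residue.
(91/149) = -1 → non-residue.
(96/149) = +1 → QR.
Total quadratic residues among the 6: 2.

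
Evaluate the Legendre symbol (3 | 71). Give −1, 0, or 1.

Reciprocity: 3 ≡ 3 and 71 ≡ 3 (mod 4), so (3/71) = −(71/3).
Reduce top mod 3: now compute (2/3).
Pull out 2: since 3 ≡ 3 (mod 8), (2/3) = -1.
Reached (1/3) = 1. Collecting the sign flips along the way, the symbol is +1.

1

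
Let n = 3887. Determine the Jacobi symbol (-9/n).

-1

First reduce: -9 ≡ 3878 (mod 3887).
Pull out 2: since 3887 ≡ 7 (mod 8), (2/3887) = +1.
Reciprocity: 1939 ≡ 3 and 3887 ≡ 3 (mod 4), so (1939/3887) = −(3887/1939).
Reduce top mod 1939: now compute (9/1939).
Reciprocity: 9 ≡ 1 and 1939 ≡ 3 (mod 4), so (9/1939) = +(1939/9).
Reduce top mod 9: now compute (4/9).
Pull out 2^2: since 9 ≡ 1 (mod 8), (2/9) = +1, so (2/9)^2 = +1.
Reached (1/9) = 1. Collecting the sign flips along the way, the symbol is -1.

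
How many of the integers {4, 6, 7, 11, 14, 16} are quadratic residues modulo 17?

(4/17) = +1 → QR.
(6/17) = -1 → non-residue.
(7/17) = -1 → non-residue.
(11/17) = -1 → non-residue.
(14/17) = -1 → non-residue.
(16/17) = +1 → QR.
Total quadratic residues among the 6: 2.

2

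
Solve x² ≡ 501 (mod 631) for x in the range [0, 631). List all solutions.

55, 576

Since 631 ≡ 3 (mod 4), a square root of 501 is 501^((631+1)/4) = 501^158 mod 631.
Repeated squaring: 501^2≡494, 501^4≡470, 501^8≡50, 501^16≡607, 501^32≡576, 501^64≡501, 501^128≡494 (mod 631).
501^158 = 501^(128+16+8+4+2) ≡ 576 (mod 631).
Check: 576² = 331776 ≡ 501 (mod 631). The two roots are 55 and 576.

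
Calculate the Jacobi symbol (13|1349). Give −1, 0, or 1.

Reciprocity: 13 ≡ 1 and 1349 ≡ 1 (mod 4), so (13/1349) = +(1349/13).
Reduce top mod 13: now compute (10/13).
Pull out 2: since 13 ≡ 5 (mod 8), (2/13) = -1.
Reciprocity: 5 ≡ 1 and 13 ≡ 1 (mod 4), so (5/13) = +(13/5).
Reduce top mod 5: now compute (3/5).
Reciprocity: 3 ≡ 3 and 5 ≡ 1 (mod 4), so (3/5) = +(5/3).
Reduce top mod 3: now compute (2/3).
Pull out 2: since 3 ≡ 3 (mod 8), (2/3) = -1.
Reached (1/3) = 1. Collecting the sign flips along the way, the symbol is +1.

1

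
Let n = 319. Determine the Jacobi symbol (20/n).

Pull out 2^2: since 319 ≡ 7 (mod 8), (2/319) = +1, so (2/319)^2 = +1.
Reciprocity: 5 ≡ 1 and 319 ≡ 3 (mod 4), so (5/319) = +(319/5).
Reduce top mod 5: now compute (4/5).
Pull out 2^2: since 5 ≡ 5 (mod 8), (2/5) = -1, so (2/5)^2 = +1.
Reached (1/5) = 1. Collecting the sign flips along the way, the symbol is +1.

1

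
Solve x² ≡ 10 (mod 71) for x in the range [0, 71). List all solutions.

Since 71 ≡ 3 (mod 4), a square root of 10 is 10^((71+1)/4) = 10^18 mod 71.
Repeated squaring: 10^2≡29, 10^4≡60, 10^8≡50, 10^16≡15 (mod 71).
10^18 = 10^(16+2) ≡ 9 (mod 71).
Check: 9² = 81 ≡ 10 (mod 71). The two roots are 9 and 62.

9, 62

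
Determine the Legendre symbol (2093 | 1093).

Euler's criterion: (2093/1093) ≡ 1000^546 (mod 1093).
1000^2 ≡ 998 (mod 1093)
1000^4 ≡ 281 (mod 1093)
1000^8 ≡ 265 (mod 1093)
1000^16 ≡ 273 (mod 1093)
1000^32 ≡ 205 (mod 1093)
1000^64 ≡ 491 (mod 1093)
1000^128 ≡ 621 (mod 1093)
1000^256 ≡ 905 (mod 1093)
1000^512 ≡ 368 (mod 1093)
1000^546 = 1000^(512+32+2) ≡ 1 (mod 1093).
Result is 1, so (2093/1093) = 1.

1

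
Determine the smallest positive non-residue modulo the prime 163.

2

(2/163) = −1, so 2 is the smallest positive non-residue mod 163.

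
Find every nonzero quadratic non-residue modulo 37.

Square k = 1,…,18 (k and 37−k give the same square):
1²=1, 2²=4, 3²=9, 4²=16, 5²=25, 6²=36, 7²≡12, 8²≡27, 9²≡7, 10²≡26, 11²≡10, 12²≡33, 13²≡21, 14²≡11, 15²≡3, 16²≡34, 17²≡30, 18²≡28 (mod 37).
The residues are {1, 3, 4, 7, 9, 10, 11, 12, 16, 21, 25, 26, 27, 28, 30, 33, 34, 36}; the non-residues are the remaining 18 nonzero classes.

2,5,6,8,13,14,15,17,18,19,20,22,23,24,29,31,32,35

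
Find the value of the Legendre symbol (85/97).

1

Euler's criterion: (85/97) ≡ 85^48 (mod 97).
85^2 ≡ 47 (mod 97)
85^4 ≡ 75 (mod 97)
85^8 ≡ 96 (mod 97)
85^16 ≡ 1 (mod 97)
85^32 ≡ 1 (mod 97)
85^48 = 85^(32+16) ≡ 1 (mod 97).
Result is 1, so (85/97) = 1.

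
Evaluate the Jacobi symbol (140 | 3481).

1

Pull out 2^2: since 3481 ≡ 1 (mod 8), (2/3481) = +1, so (2/3481)^2 = +1.
Reciprocity: 35 ≡ 3 and 3481 ≡ 1 (mod 4), so (35/3481) = +(3481/35).
Reduce top mod 35: now compute (16/35).
Pull out 2^4: since 35 ≡ 3 (mod 8), (2/35) = -1, so (2/35)^4 = +1.
Reached (1/35) = 1. Collecting the sign flips along the way, the symbol is +1.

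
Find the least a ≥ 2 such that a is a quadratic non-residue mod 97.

(2/97) = +1, so 2 is a residue.
(3/97) = +1, so 3 is a residue.
(4/97) = +1, so 4 is a residue.
(5/97) = −1, so 5 is the smallest positive non-residue mod 97.

5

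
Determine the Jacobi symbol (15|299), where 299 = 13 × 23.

Reciprocity: 15 ≡ 3 and 299 ≡ 3 (mod 4), so (15/299) = −(299/15).
Reduce top mod 15: now compute (14/15).
Pull out 2: since 15 ≡ 7 (mod 8), (2/15) = +1.
Reciprocity: 7 ≡ 3 and 15 ≡ 3 (mod 4), so (7/15) = −(15/7).
Reduce top mod 7: now compute (1/7).
Reached (1/7) = 1. Collecting the sign flips along the way, the symbol is +1.

1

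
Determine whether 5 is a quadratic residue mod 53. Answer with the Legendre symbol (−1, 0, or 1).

Reciprocity: 5 ≡ 1 and 53 ≡ 1 (mod 4), so (5/53) = +(53/5).
Reduce top mod 5: now compute (3/5).
Reciprocity: 3 ≡ 3 and 5 ≡ 1 (mod 4), so (3/5) = +(5/3).
Reduce top mod 3: now compute (2/3).
Pull out 2: since 3 ≡ 3 (mod 8), (2/3) = -1.
Reached (1/3) = 1. Collecting the sign flips along the way, the symbol is -1.

-1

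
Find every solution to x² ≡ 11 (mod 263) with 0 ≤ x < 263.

96, 167

Since 263 ≡ 3 (mod 4), a square root of 11 is 11^((263+1)/4) = 11^66 mod 263.
Repeated squaring: 11^2≡121, 11^4≡176, 11^8≡205, 11^16≡208, 11^32≡132, 11^64≡66 (mod 263).
11^66 = 11^(64+2) ≡ 96 (mod 263).
Check: 96² = 9216 ≡ 11 (mod 263). The two roots are 96 and 167.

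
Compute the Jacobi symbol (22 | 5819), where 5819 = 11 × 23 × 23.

Pull out 2: since 5819 ≡ 3 (mod 8), (2/5819) = -1.
Reciprocity: 11 ≡ 3 and 5819 ≡ 3 (mod 4), so (11/5819) = −(5819/11).
Reduce top mod 11: now compute (0/11).
Top reduces to 0: gcd > 1, so the symbol is 0.

0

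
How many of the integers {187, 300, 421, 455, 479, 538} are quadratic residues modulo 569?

2

(187/569) = -1 → non-residue.
(300/569) = -1 → non-residue.
(421/569) = -1 → non-residue.
(455/569) = +1 → QR.
(479/569) = +1 → QR.
(538/569) = -1 → non-residue.
Total quadratic residues among the 6: 2.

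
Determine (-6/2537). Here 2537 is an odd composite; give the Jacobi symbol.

First reduce: -6 ≡ 2531 (mod 2537).
Reciprocity: 2531 ≡ 3 and 2537 ≡ 1 (mod 4), so (2531/2537) = +(2537/2531).
Reduce top mod 2531: now compute (6/2531).
Pull out 2: since 2531 ≡ 3 (mod 8), (2/2531) = -1.
Reciprocity: 3 ≡ 3 and 2531 ≡ 3 (mod 4), so (3/2531) = −(2531/3).
Reduce top mod 3: now compute (2/3).
Pull out 2: since 3 ≡ 3 (mod 8), (2/3) = -1.
Reached (1/3) = 1. Collecting the sign flips along the way, the symbol is -1.

-1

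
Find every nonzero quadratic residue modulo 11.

Square k = 1,…,5 (k and 11−k give the same square):
1²=1, 2²=4, 3²=9, 4²≡5, 5²≡3 (mod 11).
So the quadratic residues mod 11 are {1, 3, 4, 5, 9}.

1 3 4 5 9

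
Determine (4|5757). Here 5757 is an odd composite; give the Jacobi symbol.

1

Pull out 2^2: since 5757 ≡ 5 (mod 8), (2/5757) = -1, so (2/5757)^2 = +1.
Reached (1/5757) = 1. Collecting the sign flips along the way, the symbol is +1.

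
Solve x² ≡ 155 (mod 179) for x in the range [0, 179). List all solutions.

79, 100

Since 179 ≡ 3 (mod 4), a square root of 155 is 155^((179+1)/4) = 155^45 mod 179.
Repeated squaring: 155^2≡39, 155^4≡89, 155^8≡45, 155^16≡56, 155^32≡93 (mod 179).
155^45 = 155^(32+8+4+1) ≡ 100 (mod 179).
Check: 100² = 10000 ≡ 155 (mod 179). The two roots are 79 and 100.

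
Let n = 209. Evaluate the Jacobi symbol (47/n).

Reciprocity: 47 ≡ 3 and 209 ≡ 1 (mod 4), so (47/209) = +(209/47).
Reduce top mod 47: now compute (21/47).
Reciprocity: 21 ≡ 1 and 47 ≡ 3 (mod 4), so (21/47) = +(47/21).
Reduce top mod 21: now compute (5/21).
Reciprocity: 5 ≡ 1 and 21 ≡ 1 (mod 4), so (5/21) = +(21/5).
Reduce top mod 5: now compute (1/5).
Reached (1/5) = 1. Collecting the sign flips along the way, the symbol is +1.

1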